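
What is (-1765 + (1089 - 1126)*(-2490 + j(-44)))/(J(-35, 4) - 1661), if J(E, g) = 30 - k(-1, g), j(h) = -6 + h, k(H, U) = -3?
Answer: -92215/1628 ≈ -56.643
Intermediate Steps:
J(E, g) = 33 (J(E, g) = 30 - 1*(-3) = 30 + 3 = 33)
(-1765 + (1089 - 1126)*(-2490 + j(-44)))/(J(-35, 4) - 1661) = (-1765 + (1089 - 1126)*(-2490 + (-6 - 44)))/(33 - 1661) = (-1765 - 37*(-2490 - 50))/(-1628) = (-1765 - 37*(-2540))*(-1/1628) = (-1765 + 93980)*(-1/1628) = 92215*(-1/1628) = -92215/1628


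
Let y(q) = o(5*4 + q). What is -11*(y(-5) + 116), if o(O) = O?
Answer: -1441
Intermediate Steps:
y(q) = 20 + q (y(q) = 5*4 + q = 20 + q)
-11*(y(-5) + 116) = -11*((20 - 5) + 116) = -11*(15 + 116) = -11*131 = -1441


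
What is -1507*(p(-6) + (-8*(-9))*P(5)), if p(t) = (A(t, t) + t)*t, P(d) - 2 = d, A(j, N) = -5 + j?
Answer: -913242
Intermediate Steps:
P(d) = 2 + d
p(t) = t*(-5 + 2*t) (p(t) = ((-5 + t) + t)*t = (-5 + 2*t)*t = t*(-5 + 2*t))
-1507*(p(-6) + (-8*(-9))*P(5)) = -1507*(-6*(-5 + 2*(-6)) + (-8*(-9))*(2 + 5)) = -1507*(-6*(-5 - 12) + 72*7) = -1507*(-6*(-17) + 504) = -1507*(102 + 504) = -1507*606 = -913242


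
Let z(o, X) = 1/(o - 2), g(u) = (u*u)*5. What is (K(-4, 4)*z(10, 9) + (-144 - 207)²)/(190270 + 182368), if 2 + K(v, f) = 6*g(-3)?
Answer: 246469/745276 ≈ 0.33071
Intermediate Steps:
g(u) = 5*u² (g(u) = u²*5 = 5*u²)
K(v, f) = 268 (K(v, f) = -2 + 6*(5*(-3)²) = -2 + 6*(5*9) = -2 + 6*45 = -2 + 270 = 268)
z(o, X) = 1/(-2 + o)
(K(-4, 4)*z(10, 9) + (-144 - 207)²)/(190270 + 182368) = (268/(-2 + 10) + (-144 - 207)²)/(190270 + 182368) = (268/8 + (-351)²)/372638 = (268*(⅛) + 123201)*(1/372638) = (67/2 + 123201)*(1/372638) = (246469/2)*(1/372638) = 246469/745276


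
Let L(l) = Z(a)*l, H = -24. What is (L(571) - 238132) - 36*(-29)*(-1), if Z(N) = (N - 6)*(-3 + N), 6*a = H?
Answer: -199206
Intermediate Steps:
a = -4 (a = (1/6)*(-24) = -4)
Z(N) = (-6 + N)*(-3 + N)
L(l) = 70*l (L(l) = (18 + (-4)**2 - 9*(-4))*l = (18 + 16 + 36)*l = 70*l)
(L(571) - 238132) - 36*(-29)*(-1) = (70*571 - 238132) - 36*(-29)*(-1) = (39970 - 238132) + 1044*(-1) = -198162 - 1044 = -199206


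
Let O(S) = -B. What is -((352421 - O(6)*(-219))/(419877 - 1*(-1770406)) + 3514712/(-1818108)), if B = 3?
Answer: 1764667250246/995542761141 ≈ 1.7726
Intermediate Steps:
O(S) = -3 (O(S) = -1*3 = -3)
-((352421 - O(6)*(-219))/(419877 - 1*(-1770406)) + 3514712/(-1818108)) = -((352421 - (-3)*(-219))/(419877 - 1*(-1770406)) + 3514712/(-1818108)) = -((352421 - 1*657)/(419877 + 1770406) + 3514712*(-1/1818108)) = -((352421 - 657)/2190283 - 878678/454527) = -(351764*(1/2190283) - 878678/454527) = -(351764/2190283 - 878678/454527) = -1*(-1764667250246/995542761141) = 1764667250246/995542761141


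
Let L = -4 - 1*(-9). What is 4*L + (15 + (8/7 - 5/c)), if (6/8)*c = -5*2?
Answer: 2045/56 ≈ 36.518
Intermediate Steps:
c = -40/3 (c = 4*(-5*2)/3 = (4/3)*(-10) = -40/3 ≈ -13.333)
L = 5 (L = -4 + 9 = 5)
4*L + (15 + (8/7 - 5/c)) = 4*5 + (15 + (8/7 - 5/(-40/3))) = 20 + (15 + (8*(⅐) - 5*(-3/40))) = 20 + (15 + (8/7 + 3/8)) = 20 + (15 + 85/56) = 20 + 925/56 = 2045/56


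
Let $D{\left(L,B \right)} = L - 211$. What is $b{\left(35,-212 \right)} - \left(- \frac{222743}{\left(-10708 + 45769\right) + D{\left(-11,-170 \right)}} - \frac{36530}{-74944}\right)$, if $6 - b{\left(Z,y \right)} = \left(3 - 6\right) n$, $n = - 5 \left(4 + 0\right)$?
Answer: $- \frac{62786007071}{1305487008} \approx -48.094$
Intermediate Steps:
$n = -20$ ($n = \left(-5\right) 4 = -20$)
$D{\left(L,B \right)} = -211 + L$
$b{\left(Z,y \right)} = -54$ ($b{\left(Z,y \right)} = 6 - \left(3 - 6\right) \left(-20\right) = 6 - \left(-3\right) \left(-20\right) = 6 - 60 = -54$)
$b{\left(35,-212 \right)} - \left(- \frac{222743}{\left(-10708 + 45769\right) + D{\left(-11,-170 \right)}} - \frac{36530}{-74944}\right) = -54 - \left(- \frac{222743}{\left(-10708 + 45769\right) - 222} - \frac{36530}{-74944}\right) = -54 - \left(- \frac{222743}{35061 - 222} - - \frac{18265}{37472}\right) = -54 - \left(- \frac{222743}{34839} + \frac{18265}{37472}\right) = -54 - - \frac{7710291361}{1305487008} = -54 + \frac{7710291361}{1305487008} = - \frac{62786007071}{1305487008}$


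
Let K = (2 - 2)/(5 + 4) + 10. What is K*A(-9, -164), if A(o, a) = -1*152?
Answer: -1520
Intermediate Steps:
A(o, a) = -152
K = 10 (K = 0/9 + 10 = 0*(1/9) + 10 = 0 + 10 = 10)
K*A(-9, -164) = 10*(-152) = -1520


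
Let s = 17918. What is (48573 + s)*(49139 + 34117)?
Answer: 5535774696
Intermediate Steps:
(48573 + s)*(49139 + 34117) = (48573 + 17918)*(49139 + 34117) = 66491*83256 = 5535774696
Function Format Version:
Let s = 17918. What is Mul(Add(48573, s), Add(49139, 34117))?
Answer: 5535774696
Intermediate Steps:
Mul(Add(48573, s), Add(49139, 34117)) = Mul(Add(48573, 17918), Add(49139, 34117)) = Mul(66491, 83256) = 5535774696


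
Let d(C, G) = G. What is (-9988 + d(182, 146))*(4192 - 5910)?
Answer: 16908556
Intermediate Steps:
(-9988 + d(182, 146))*(4192 - 5910) = (-9988 + 146)*(4192 - 5910) = -9842*(-1718) = 16908556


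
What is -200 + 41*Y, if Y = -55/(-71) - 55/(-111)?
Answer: -1165790/7881 ≈ -147.92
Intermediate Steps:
Y = 10010/7881 (Y = -55*(-1/71) - 55*(-1/111) = 55/71 + 55/111 = 10010/7881 ≈ 1.2701)
-200 + 41*Y = -200 + 41*(10010/7881) = -200 + 410410/7881 = -1165790/7881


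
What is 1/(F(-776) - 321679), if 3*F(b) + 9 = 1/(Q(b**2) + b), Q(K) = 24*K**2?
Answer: -26108347315944/8398585381287497807 ≈ -3.1087e-6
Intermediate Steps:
F(b) = -3 + 1/(3*(b + 24*b**4)) (F(b) = -3 + 1/(3*(24*(b**2)**2 + b)) = -3 + 1/(3*(24*b**4 + b)) = -3 + 1/(3*(b + 24*b**4)))
1/(F(-776) - 321679) = 1/((1 - 216*(-776)**4 - 9*(-776))/(3*(-776) + 72*(-776)**4) - 321679) = 1/((1 - 216*362615934976 + 6984)/(-2328 + 72*362615934976) - 321679) = 1/((1 - 78325041954816 + 6984)/(-2328 + 26108347318272) - 321679) = 1/(-78325041947831/26108347315944 - 321679) = 1/(-8398585381287497807/26108347315944) = -26108347315944/8398585381287497807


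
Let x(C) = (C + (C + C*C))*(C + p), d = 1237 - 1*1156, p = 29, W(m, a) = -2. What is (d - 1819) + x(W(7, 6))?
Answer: -1738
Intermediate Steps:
d = 81 (d = 1237 - 1156 = 81)
x(C) = (29 + C)*(C² + 2*C) (x(C) = (C + (C + C*C))*(C + 29) = (C + (C + C²))*(29 + C) = (C² + 2*C)*(29 + C) = (29 + C)*(C² + 2*C))
(d - 1819) + x(W(7, 6)) = (81 - 1819) - 2*(58 + (-2)² + 31*(-2)) = -1738 - 2*(58 + 4 - 62) = -1738 - 2*0 = -1738 + 0 = -1738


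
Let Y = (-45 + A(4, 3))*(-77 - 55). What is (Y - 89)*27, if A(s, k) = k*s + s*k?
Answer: 72441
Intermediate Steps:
A(s, k) = 2*k*s (A(s, k) = k*s + k*s = 2*k*s)
Y = 2772 (Y = (-45 + 2*3*4)*(-77 - 55) = (-45 + 24)*(-132) = -21*(-132) = 2772)
(Y - 89)*27 = (2772 - 89)*27 = 2683*27 = 72441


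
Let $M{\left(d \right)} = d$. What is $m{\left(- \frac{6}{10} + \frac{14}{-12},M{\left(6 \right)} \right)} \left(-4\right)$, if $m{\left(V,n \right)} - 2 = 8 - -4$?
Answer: $-56$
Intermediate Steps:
$m{\left(V,n \right)} = 14$ ($m{\left(V,n \right)} = 2 + \left(8 - -4\right) = 2 + \left(8 + 4\right) = 2 + 12 = 14$)
$m{\left(- \frac{6}{10} + \frac{14}{-12},M{\left(6 \right)} \right)} \left(-4\right) = 14 \left(-4\right) = -56$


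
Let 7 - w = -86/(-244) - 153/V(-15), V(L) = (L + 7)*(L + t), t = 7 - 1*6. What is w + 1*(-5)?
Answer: 20589/6832 ≈ 3.0136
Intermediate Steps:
t = 1 (t = 7 - 6 = 1)
V(L) = (1 + L)*(7 + L) (V(L) = (L + 7)*(L + 1) = (7 + L)*(1 + L) = (1 + L)*(7 + L))
w = 54749/6832 (w = 7 - (-86/(-244) - 153/(7 + (-15)**2 + 8*(-15))) = 7 - (-86*(-1/244) - 153/(7 + 225 - 120)) = 7 - (43/122 - 153/112) = 7 - 1*(-6925/6832) = 7 + 6925/6832 = 54749/6832 ≈ 8.0136)
w + 1*(-5) = 54749/6832 + 1*(-5) = 54749/6832 - 5 = 20589/6832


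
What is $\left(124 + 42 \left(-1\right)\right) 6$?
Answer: $492$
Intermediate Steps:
$\left(124 + 42 \left(-1\right)\right) 6 = \left(124 - 42\right) 6 = 82 \cdot 6 = 492$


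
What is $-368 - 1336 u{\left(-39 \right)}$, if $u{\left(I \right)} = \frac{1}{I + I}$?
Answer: $- \frac{13684}{39} \approx -350.87$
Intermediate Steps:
$u{\left(I \right)} = \frac{1}{2 I}$
$-368 - 1336 u{\left(-39 \right)} = -368 - 1336 \frac{1}{2 \left(-39\right)} = -368 - 1336 \cdot \frac{1}{2} \left(- \frac{1}{39}\right) = -368 - - \frac{668}{39} = -368 + \frac{668}{39} = - \frac{13684}{39}$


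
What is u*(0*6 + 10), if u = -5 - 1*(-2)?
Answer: -30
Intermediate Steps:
u = -3 (u = -5 + 2 = -3)
u*(0*6 + 10) = -3*(0*6 + 10) = -3*(0 + 10) = -3*10 = -30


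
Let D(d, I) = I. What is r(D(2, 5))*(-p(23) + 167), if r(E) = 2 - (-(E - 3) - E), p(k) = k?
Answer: 1296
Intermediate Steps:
r(E) = -1 + 2*E (r(E) = 2 - (-(-3 + E) - E) = 2 - ((3 - E) - E) = 2 - (3 - 2*E) = 2 + (-3 + 2*E) = -1 + 2*E)
r(D(2, 5))*(-p(23) + 167) = (-1 + 2*5)*(-1*23 + 167) = (-1 + 10)*(-23 + 167) = 9*144 = 1296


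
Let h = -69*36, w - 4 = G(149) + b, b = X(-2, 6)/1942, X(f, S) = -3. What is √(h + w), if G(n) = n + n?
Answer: I*√8229122074/1942 ≈ 46.712*I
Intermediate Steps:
b = -3/1942 ≈ -0.0015448
G(n) = 2*n
w = 586481/1942 (w = 4 + (2*149 - 3/1942) = 4 + (298 - 3/1942) = 4 + 578713/1942 = 586481/1942 ≈ 302.00)
h = -2484
√(h + w) = √(-2484 + 586481/1942) = √(-4237447/1942) = I*√8229122074/1942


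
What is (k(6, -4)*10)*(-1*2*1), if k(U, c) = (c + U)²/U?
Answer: -40/3 ≈ -13.333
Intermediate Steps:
k(U, c) = (U + c)²/U
(k(6, -4)*10)*(-1*2*1) = (((6 - 4)²/6)*10)*(-1*2*1) = (((⅙)*2²)*10)*(-2*1) = (((⅙)*4)*10)*(-2) = ((⅔)*10)*(-2) = (20/3)*(-2) = -40/3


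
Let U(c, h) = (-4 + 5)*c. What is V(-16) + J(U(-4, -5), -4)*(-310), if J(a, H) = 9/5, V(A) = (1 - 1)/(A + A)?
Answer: -558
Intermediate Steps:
U(c, h) = c (U(c, h) = 1*c = c)
V(A) = 0 (V(A) = 0/((2*A)) = 0*(1/(2*A)) = 0)
J(a, H) = 9/5 (J(a, H) = 9*(⅕) = 9/5)
V(-16) + J(U(-4, -5), -4)*(-310) = 0 + (9/5)*(-310) = 0 - 558 = -558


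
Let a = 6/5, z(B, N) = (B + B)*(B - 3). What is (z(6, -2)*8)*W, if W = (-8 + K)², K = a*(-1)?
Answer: 609408/25 ≈ 24376.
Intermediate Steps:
z(B, N) = 2*B*(-3 + B) (z(B, N) = (2*B)*(-3 + B) = 2*B*(-3 + B))
a = 6/5 (a = (⅕)*6 = 6/5 ≈ 1.2000)
K = -6/5 (K = (6/5)*(-1) = -6/5 ≈ -1.2000)
W = 2116/25 (W = (-8 - 6/5)² = (-46/5)² = 2116/25 ≈ 84.640)
(z(6, -2)*8)*W = ((2*6*(-3 + 6))*8)*(2116/25) = ((2*6*3)*8)*(2116/25) = (36*8)*(2116/25) = 288*(2116/25) = 609408/25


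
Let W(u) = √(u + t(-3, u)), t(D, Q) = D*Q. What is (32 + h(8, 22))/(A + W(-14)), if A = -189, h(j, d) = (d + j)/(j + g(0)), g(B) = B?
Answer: -3861/20396 - 143*√7/71386 ≈ -0.19460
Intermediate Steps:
h(j, d) = (d + j)/j (h(j, d) = (d + j)/(j + 0) = (d + j)/j)
W(u) = √2*√(-u) (W(u) = √(u - 3*u) = √(-2*u) = √2*√(-u))
(32 + h(8, 22))/(A + W(-14)) = (32 + (22 + 8)/8)/(-189 + √2*√(-1*(-14))) = (32 + (⅛)*30)/(-189 + √2*√14) = (32 + 15/4)/(-189 + 2*√7) = 143/(4*(-189 + 2*√7))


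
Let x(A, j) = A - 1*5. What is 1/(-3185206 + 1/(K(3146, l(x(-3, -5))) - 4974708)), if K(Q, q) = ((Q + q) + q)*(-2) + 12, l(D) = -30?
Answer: -4980868/15865090638809 ≈ -3.1395e-7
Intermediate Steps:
x(A, j) = -5 + A (x(A, j) = A - 5 = -5 + A)
K(Q, q) = 12 - 4*q - 2*Q (K(Q, q) = (Q + 2*q)*(-2) + 12 = (-4*q - 2*Q) + 12 = 12 - 4*q - 2*Q)
1/(-3185206 + 1/(K(3146, l(x(-3, -5))) - 4974708)) = 1/(-3185206 + 1/((12 - 4*(-30) - 2*3146) - 4974708)) = 1/(-3185206 + 1/((12 + 120 - 6292) - 4974708)) = 1/(-3185206 + 1/(-6160 - 4974708)) = 1/(-3185206 + 1/(-4980868)) = 1/(-3185206 - 1/4980868) = 1/(-15865090638809/4980868) = -4980868/15865090638809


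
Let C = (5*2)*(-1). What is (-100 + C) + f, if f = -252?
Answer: -362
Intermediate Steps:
C = -10 (C = 10*(-1) = -10)
(-100 + C) + f = (-100 - 10) - 252 = -110 - 252 = -362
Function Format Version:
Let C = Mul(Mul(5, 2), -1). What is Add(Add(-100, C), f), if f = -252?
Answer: -362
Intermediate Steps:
C = -10 (C = Mul(10, -1) = -10)
Add(Add(-100, C), f) = Add(Add(-100, -10), -252) = Add(-110, -252) = -362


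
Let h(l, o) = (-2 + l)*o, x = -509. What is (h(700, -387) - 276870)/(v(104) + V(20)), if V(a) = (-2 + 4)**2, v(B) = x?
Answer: 546996/505 ≈ 1083.2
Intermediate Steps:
v(B) = -509
h(l, o) = o*(-2 + l)
V(a) = 4 (V(a) = 2**2 = 4)
(h(700, -387) - 276870)/(v(104) + V(20)) = (-387*(-2 + 700) - 276870)/(-509 + 4) = (-387*698 - 276870)/(-505) = (-270126 - 276870)*(-1/505) = -546996*(-1/505) = 546996/505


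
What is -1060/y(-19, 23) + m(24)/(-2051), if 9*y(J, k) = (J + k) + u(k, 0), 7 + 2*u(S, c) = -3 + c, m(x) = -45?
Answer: 19566585/2051 ≈ 9540.0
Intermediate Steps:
u(S, c) = -5 + c/2 (u(S, c) = -7/2 + (-3 + c)/2 = -7/2 + (-3/2 + c/2) = -5 + c/2)
y(J, k) = -5/9 + J/9 + k/9 (y(J, k) = ((J + k) + (-5 + (1/2)*0))/9 = ((J + k) + (-5 + 0))/9 = ((J + k) - 5)/9 = (-5 + J + k)/9 = -5/9 + J/9 + k/9)
-1060/y(-19, 23) + m(24)/(-2051) = -1060/(-5/9 + (1/9)*(-19) + (1/9)*23) - 45/(-2051) = -1060/(-5/9 - 19/9 + 23/9) - 45*(-1/2051) = -1060/(-1/9) + 45/2051 = -1060*(-9) + 45/2051 = 9540 + 45/2051 = 19566585/2051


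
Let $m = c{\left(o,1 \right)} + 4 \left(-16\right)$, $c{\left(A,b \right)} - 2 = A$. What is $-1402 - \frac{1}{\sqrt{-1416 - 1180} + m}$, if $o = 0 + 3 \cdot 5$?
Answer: $- \frac{6736563}{4805} + \frac{2 i \sqrt{649}}{4805} \approx -1402.0 + 0.010604 i$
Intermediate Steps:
$o = 15$ ($o = 0 + 15 = 15$)
$c{\left(A,b \right)} = 2 + A$
$m = -47$ ($m = \left(2 + 15\right) + 4 \left(-16\right) = 17 - 64 = -47$)
$-1402 - \frac{1}{\sqrt{-1416 - 1180} + m} = -1402 - \frac{1}{\sqrt{-1416 - 1180} - 47} = -1402 - \frac{1}{\sqrt{-2596} - 47} = -1402 - \frac{1}{2 i \sqrt{649} - 47} = -1402 - \frac{1}{-47 + 2 i \sqrt{649}}$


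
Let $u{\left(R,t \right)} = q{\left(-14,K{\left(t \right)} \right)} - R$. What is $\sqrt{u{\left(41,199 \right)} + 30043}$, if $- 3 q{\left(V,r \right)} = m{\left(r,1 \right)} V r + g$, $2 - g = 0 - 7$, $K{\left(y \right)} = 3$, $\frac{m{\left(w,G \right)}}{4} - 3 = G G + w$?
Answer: $\sqrt{30391} \approx 174.33$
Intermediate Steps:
$m{\left(w,G \right)} = 12 + 4 w + 4 G^{2}$ ($m{\left(w,G \right)} = 12 + 4 \left(G G + w\right) = 12 + 4 \left(G^{2} + w\right) = 12 + 4 \left(w + G^{2}\right) = 12 + \left(4 w + 4 G^{2}\right) = 12 + 4 w + 4 G^{2}$)
$g = 9$ ($g = 2 - \left(0 - 7\right) = 2 - -7 = 2 + 7 = 9$)
$q{\left(V,r \right)} = -3 - \frac{V r \left(16 + 4 r\right)}{3}$ ($q{\left(V,r \right)} = - \frac{\left(12 + 4 r + 4 \cdot 1^{2}\right) V r + 9}{3} = - \frac{\left(12 + 4 r + 4 \cdot 1\right) V r + 9}{3} = - \frac{\left(12 + 4 r + 4\right) V r + 9}{3} = - \frac{\left(16 + 4 r\right) V r + 9}{3} = - \frac{V \left(16 + 4 r\right) r + 9}{3} = - \frac{V r \left(16 + 4 r\right) + 9}{3} = - \frac{9 + V r \left(16 + 4 r\right)}{3} = -3 - \frac{V r \left(16 + 4 r\right)}{3}$)
$u{\left(R,t \right)} = 389 - R$ ($u{\left(R,t \right)} = \left(-3 - \left(- \frac{56}{3}\right) 3 \left(4 + 3\right)\right) - R = \left(-3 - \left(- \frac{56}{3}\right) 3 \cdot 7\right) - R = \left(-3 + 392\right) - R = 389 - R$)
$\sqrt{u{\left(41,199 \right)} + 30043} = \sqrt{\left(389 - 41\right) + 30043} = \sqrt{348 + 30043} = \sqrt{30391}$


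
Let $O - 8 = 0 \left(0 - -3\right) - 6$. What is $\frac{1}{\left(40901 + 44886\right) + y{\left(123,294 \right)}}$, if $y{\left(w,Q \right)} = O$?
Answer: $\frac{1}{85789} \approx 1.1657 \cdot 10^{-5}$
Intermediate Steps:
$O = 2$ ($O = 8 - \left(6 + 0 \left(0 - -3\right)\right) = 8 - \left(6 + 0 \left(0 + 3\right)\right) = 8 + \left(0 \cdot 3 - 6\right) = 8 + \left(0 - 6\right) = 8 - 6 = 2$)
$y{\left(w,Q \right)} = 2$
$\frac{1}{\left(40901 + 44886\right) + y{\left(123,294 \right)}} = \frac{1}{\left(40901 + 44886\right) + 2} = \frac{1}{85787 + 2} = \frac{1}{85789}$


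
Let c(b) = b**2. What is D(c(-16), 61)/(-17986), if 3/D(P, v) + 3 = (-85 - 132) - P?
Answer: 3/8561336 ≈ 3.5041e-7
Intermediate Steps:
D(P, v) = 3/(-220 - P) (D(P, v) = 3/(-3 + ((-85 - 132) - P)) = 3/(-3 + (-217 - P)) = 3/(-220 - P))
D(c(-16), 61)/(-17986) = -3/(220 + (-16)**2)/(-17986) = -3/(220 + 256)*(-1/17986) = -3/476*(-1/17986) = 3/8561336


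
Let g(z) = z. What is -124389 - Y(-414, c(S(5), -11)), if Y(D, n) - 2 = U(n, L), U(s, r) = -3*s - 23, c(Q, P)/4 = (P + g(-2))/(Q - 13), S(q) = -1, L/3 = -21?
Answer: -870498/7 ≈ -1.2436e+5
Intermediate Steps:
L = -63 (L = 3*(-21) = -63)
c(Q, P) = 4*(-2 + P)/(-13 + Q) (c(Q, P) = 4*((P - 2)/(Q - 13)) = 4*((-2 + P)/(-13 + Q)) = 4*(-2 + P)/(-13 + Q))
U(s, r) = -23 - 3*s
Y(D, n) = -21 - 3*n (Y(D, n) = 2 + (-23 - 3*n) = -21 - 3*n)
-124389 - Y(-414, c(S(5), -11)) = -124389 - (-21 - 12*(-2 - 11)/(-13 - 1)) = -124389 - (-21 - 12*(-13)/(-14)) = -124389 - (-21 - 12*(-1)*(-13)/14) = -124389 - (-21 - 3*26/7) = -124389 - (-21 - 78/7) = -124389 - 1*(-225/7) = -124389 + 225/7 = -870498/7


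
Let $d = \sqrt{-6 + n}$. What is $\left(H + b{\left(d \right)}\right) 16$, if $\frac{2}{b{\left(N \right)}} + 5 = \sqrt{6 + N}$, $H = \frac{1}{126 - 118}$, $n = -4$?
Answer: $2 - \frac{32}{5 - \sqrt{6 + i \sqrt{10}}} \approx -10.167 - 3.0783 i$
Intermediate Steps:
$d = i \sqrt{10}$ ($d = \sqrt{-6 - 4} = \sqrt{-10} = i \sqrt{10} \approx 3.1623 i$)
$H = \frac{1}{8} \approx 0.125$
$b{\left(N \right)} = \frac{2}{-5 + \sqrt{6 + N}}$
$\left(H + b{\left(d \right)}\right) 16 = \left(\frac{1}{8} + \frac{2}{-5 + \sqrt{6 + i \sqrt{10}}}\right) 16 = 2 + \frac{32}{-5 + \sqrt{6 + i \sqrt{10}}}$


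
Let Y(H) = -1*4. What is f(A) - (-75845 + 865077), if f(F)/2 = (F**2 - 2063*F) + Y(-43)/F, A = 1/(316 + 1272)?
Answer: -1011141924235/1260872 ≈ -8.0194e+5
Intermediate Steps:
Y(H) = -4
A = 1/1588 ≈ 0.00062972
f(F) = -4126*F - 8/F + 2*F**2 (f(F) = 2*((F**2 - 2063*F) - 4/F) = 2*(F**2 - 2063*F - 4/F) = -4126*F - 8/F + 2*F**2)
f(A) - (-75845 + 865077) = 2*(-4 + (1/1588)**2*(-2063 + 1/1588))/(1/1588) - (-75845 + 865077) = 2*1588*(-4 + (1/2521744)*(-3276043/1588)) - 1*789232 = 2*1588*(-4 - 3276043/4004529472) - 789232 = 2*1588*(-16021393931/4004529472) - 789232 = -16021393931/1260872 - 789232 = -1011141924235/1260872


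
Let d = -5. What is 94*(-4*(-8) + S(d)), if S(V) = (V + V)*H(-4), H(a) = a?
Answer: 6768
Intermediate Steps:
S(V) = -8*V (S(V) = (V + V)*(-4) = (2*V)*(-4) = -8*V)
94*(-4*(-8) + S(d)) = 94*(-4*(-8) - 8*(-5)) = 94*(32 + 40) = 94*72 = 6768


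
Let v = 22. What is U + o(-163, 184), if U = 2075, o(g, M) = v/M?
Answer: 190911/92 ≈ 2075.1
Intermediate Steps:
o(g, M) = 22/M
U + o(-163, 184) = 2075 + 22/184 = 2075 + 22*(1/184) = 2075 + 11/92 = 190911/92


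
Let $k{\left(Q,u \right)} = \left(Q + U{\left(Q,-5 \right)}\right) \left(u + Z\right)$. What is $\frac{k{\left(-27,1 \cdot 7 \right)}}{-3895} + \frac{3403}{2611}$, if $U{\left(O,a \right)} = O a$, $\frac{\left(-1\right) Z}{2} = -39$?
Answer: $- \frac{2142859}{2033969} \approx -1.0535$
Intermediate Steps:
$Z = 78$ ($Z = \left(-2\right) \left(-39\right) = 78$)
$k{\left(Q,u \right)} = - 4 Q \left(78 + u\right)$ ($k{\left(Q,u \right)} = \left(Q + Q \left(-5\right)\right) \left(u + 78\right) = \left(Q - 5 Q\right) \left(78 + u\right) = - 4 Q \left(78 + u\right)$)
$\frac{k{\left(-27,1 \cdot 7 \right)}}{-3895} + \frac{3403}{2611} = \frac{4 \left(-27\right) \left(-78 - 1 \cdot 7\right)}{-3895} + \frac{3403}{2611} = 4 \left(-27\right) \left(-78 - 7\right) \left(- \frac{1}{3895}\right) + 3403 \cdot \frac{1}{2611} = 4 \left(-27\right) \left(-78 - 7\right) \left(- \frac{1}{3895}\right) + \frac{3403}{2611} = 4 \left(-27\right) \left(-85\right) \left(- \frac{1}{3895}\right) + \frac{3403}{2611} = 9180 \left(- \frac{1}{3895}\right) + \frac{3403}{2611} = - \frac{1836}{779} + \frac{3403}{2611} = - \frac{2142859}{2033969}$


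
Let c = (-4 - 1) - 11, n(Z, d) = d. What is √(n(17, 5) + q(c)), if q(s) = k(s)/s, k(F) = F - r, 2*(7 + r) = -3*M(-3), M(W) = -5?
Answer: √386/8 ≈ 2.4559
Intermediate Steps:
r = ½ (r = -7 + (-3*(-5))/2 = -7 + (½)*15 = -7 + 15/2 = ½ ≈ 0.50000)
k(F) = -½ + F (k(F) = F - 1*½ = F - ½ = -½ + F)
c = -16 (c = -5 - 11 = -16)
q(s) = (-½ + s)/s
√(n(17, 5) + q(c)) = √(5 + (-½ - 16)/(-16)) = √(5 - 1/16*(-33/2)) = √(5 + 33/32) = √(193/32) = √386/8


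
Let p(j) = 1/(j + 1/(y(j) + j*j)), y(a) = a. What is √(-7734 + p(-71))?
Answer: 2*I*√833055887334/20757 ≈ 87.943*I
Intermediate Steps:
p(j) = 1/(j + 1/(j + j²)) (p(j) = 1/(j + 1/(j + j*j)) = 1/(j + 1/(j + j²)))
√(-7734 + p(-71)) = √(-7734 - 71*(1 - 71)/(1 + (-71)² + (-71)³)) = √(-7734 - 71*(-70)/(1 + 5041 - 357911)) = √(-7734 - 71*(-70)/(-352869)) = √(-7734 - 71*(-1/352869)*(-70)) = √(-7734 - 4970/352869) = √(-2729093816/352869) = 2*I*√833055887334/20757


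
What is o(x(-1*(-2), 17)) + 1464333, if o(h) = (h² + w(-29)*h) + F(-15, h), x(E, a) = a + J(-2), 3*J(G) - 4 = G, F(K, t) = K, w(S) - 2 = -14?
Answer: 13179763/9 ≈ 1.4644e+6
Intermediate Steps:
w(S) = -12 (w(S) = 2 - 14 = -12)
J(G) = 4/3 + G/3
x(E, a) = ⅔ + a (x(E, a) = a + (4/3 + (⅓)*(-2)) = a + (4/3 - ⅔) = a + ⅔ = ⅔ + a)
o(h) = -15 + h² - 12*h (o(h) = (h² - 12*h) - 15 = -15 + h² - 12*h)
o(x(-1*(-2), 17)) + 1464333 = (-15 + (⅔ + 17)² - 12*(⅔ + 17)) + 1464333 = (-15 + (53/3)² - 12*53/3) + 1464333 = (-15 + 2809/9 - 212) + 1464333 = 766/9 + 1464333 = 13179763/9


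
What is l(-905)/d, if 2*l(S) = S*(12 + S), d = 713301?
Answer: 808165/1426602 ≈ 0.56650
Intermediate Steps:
l(S) = S*(12 + S)/2 (l(S) = (S*(12 + S))/2 = S*(12 + S)/2)
l(-905)/d = ((½)*(-905)*(12 - 905))/713301 = ((½)*(-905)*(-893))*(1/713301) = (808165/2)*(1/713301) = 808165/1426602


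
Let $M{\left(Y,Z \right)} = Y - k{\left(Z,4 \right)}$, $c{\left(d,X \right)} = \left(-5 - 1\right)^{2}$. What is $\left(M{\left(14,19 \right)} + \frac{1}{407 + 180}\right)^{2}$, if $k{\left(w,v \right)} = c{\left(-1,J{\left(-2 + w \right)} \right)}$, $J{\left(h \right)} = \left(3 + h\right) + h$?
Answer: $\frac{166745569}{344569} \approx 483.92$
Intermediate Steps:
$J{\left(h \right)} = 3 + 2 h$
$c{\left(d,X \right)} = 36$ ($c{\left(d,X \right)} = \left(-6\right)^{2} = 36$)
$k{\left(w,v \right)} = 36$
$M{\left(Y,Z \right)} = -36 + Y$ ($M{\left(Y,Z \right)} = Y - 36 = -36 + Y$)
$\left(M{\left(14,19 \right)} + \frac{1}{407 + 180}\right)^{2} = \left(\left(-36 + 14\right) + \frac{1}{407 + 180}\right)^{2} = \left(-22 + \frac{1}{587}\right)^{2} = \left(- \frac{12913}{587}\right)^{2} = \frac{166745569}{344569}$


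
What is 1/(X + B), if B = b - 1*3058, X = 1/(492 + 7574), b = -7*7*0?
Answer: -8066/24665827 ≈ -0.00032701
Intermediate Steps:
b = 0 (b = -49*0 = 0)
X = 1/8066 ≈ 0.00012398
B = -3058 (B = 0 - 1*3058 = 0 - 3058 = -3058)
1/(X + B) = 1/(1/8066 - 3058) = 1/(-24665827/8066) = -8066/24665827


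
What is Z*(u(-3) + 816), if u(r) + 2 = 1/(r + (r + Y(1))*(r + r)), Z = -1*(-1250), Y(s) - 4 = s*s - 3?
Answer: 3053750/3 ≈ 1.0179e+6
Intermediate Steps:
Y(s) = 1 + s² (Y(s) = 4 + (s*s - 3) = 4 + (s² - 3) = 4 + (-3 + s²) = 1 + s²)
Z = 1250
u(r) = -2 + 1/(r + 2*r*(2 + r)) (u(r) = -2 + 1/(r + (r + (1 + 1²))*(r + r)) = -2 + 1/(r + (r + (1 + 1))*(2*r)) = -2 + 1/(r + (r + 2)*(2*r)) = -2 + 1/(r + (2 + r)*(2*r)) = -2 + 1/(r + 2*r*(2 + r)))
Z*(u(-3) + 816) = 1250*((1 - 10*(-3) - 4*(-3)²)/((-3)*(5 + 2*(-3))) + 816) = 1250*(-(1 + 30 - 4*9)/(3*(5 - 6)) + 816) = 1250*(-⅓*(1 + 30 - 36)/(-1) + 816) = 1250*(-⅓*(-1)*(-5) + 816) = 1250*(-5/3 + 816) = 1250*(2443/3) = 3053750/3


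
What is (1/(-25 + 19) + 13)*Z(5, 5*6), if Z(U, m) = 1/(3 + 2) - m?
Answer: -11473/30 ≈ -382.43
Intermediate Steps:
Z(U, m) = ⅕ - m (Z(U, m) = 1/5 - m = ⅕ - m)
(1/(-25 + 19) + 13)*Z(5, 5*6) = (1/(-25 + 19) + 13)*(⅕ - 5*6) = (1/(-6) + 13)*(⅕ - 1*30) = (-⅙ + 13)*(⅕ - 30) = (77/6)*(-149/5) = -11473/30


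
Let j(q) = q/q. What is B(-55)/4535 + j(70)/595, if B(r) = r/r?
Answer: 1026/539665 ≈ 0.0019012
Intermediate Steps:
j(q) = 1
B(r) = 1
B(-55)/4535 + j(70)/595 = 1/4535 + 1/595 = 1026/539665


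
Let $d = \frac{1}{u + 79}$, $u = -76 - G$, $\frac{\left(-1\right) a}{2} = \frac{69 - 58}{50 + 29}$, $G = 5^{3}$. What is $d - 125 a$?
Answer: $\frac{335421}{9638} \approx 34.802$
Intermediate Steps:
$G = 125$
$a = - \frac{22}{79}$ ($a = - 2 \frac{69 - 58}{50 + 29} = - 2 \cdot \frac{11}{79} = - 2 \cdot 11 \cdot \frac{1}{79} = \left(-2\right) \frac{11}{79} = - \frac{22}{79} \approx -0.27848$)
$u = -201$ ($u = -76 - 125 = -201$)
$d = - \frac{1}{122}$ ($d = \frac{1}{-201 + 79} = \frac{1}{-122} = - \frac{1}{122} \approx -0.0081967$)
$d - 125 a = - \frac{1}{122} - - \frac{2750}{79} = - \frac{1}{122} + \frac{2750}{79} = \frac{335421}{9638}$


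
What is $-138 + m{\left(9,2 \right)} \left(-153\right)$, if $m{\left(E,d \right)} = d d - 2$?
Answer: $-444$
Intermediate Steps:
$m{\left(E,d \right)} = -2 + d^{2}$ ($m{\left(E,d \right)} = d^{2} - 2 = -2 + d^{2}$)
$-138 + m{\left(9,2 \right)} \left(-153\right) = -138 + \left(-2 + 2^{2}\right) \left(-153\right) = -138 + \left(-2 + 4\right) \left(-153\right) = -138 + 2 \left(-153\right) = -138 - 306 = -444$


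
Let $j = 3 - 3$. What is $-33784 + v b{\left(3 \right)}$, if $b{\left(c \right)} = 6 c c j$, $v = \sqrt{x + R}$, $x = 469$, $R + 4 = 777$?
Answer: $-33784$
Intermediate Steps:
$R = 773$ ($R = -4 + 777 = 773$)
$j = 0$
$v = 3 \sqrt{138}$ ($v = \sqrt{469 + 773} = \sqrt{1242} = 3 \sqrt{138} \approx 35.242$)
$b{\left(c \right)} = 0$ ($b{\left(c \right)} = 6 c c 0 = 6 c^{2} \cdot 0 = 0$)
$-33784 + v b{\left(3 \right)} = -33784 + 3 \sqrt{138} \cdot 0 = -33784 + 0 = -33784$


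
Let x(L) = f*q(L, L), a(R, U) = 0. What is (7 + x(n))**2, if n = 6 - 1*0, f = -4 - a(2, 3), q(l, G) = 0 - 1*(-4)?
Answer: 81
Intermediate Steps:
q(l, G) = 4 (q(l, G) = 0 + 4 = 4)
f = -4 (f = -4 - 1*0 = -4 + 0 = -4)
n = 6 (n = 6 + 0 = 6)
x(L) = -16 (x(L) = -4*4 = -16)
(7 + x(n))**2 = (7 - 16)**2 = (-9)**2 = 81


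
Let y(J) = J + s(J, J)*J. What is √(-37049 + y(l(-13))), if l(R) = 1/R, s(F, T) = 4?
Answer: I*√6261346/13 ≈ 192.48*I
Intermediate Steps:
y(J) = 5*J (y(J) = J + 4*J = 5*J)
√(-37049 + y(l(-13))) = √(-37049 + 5/(-13)) = √(-37049 + 5*(-1/13)) = √(-37049 - 5/13) = √(-481642/13) = I*√6261346/13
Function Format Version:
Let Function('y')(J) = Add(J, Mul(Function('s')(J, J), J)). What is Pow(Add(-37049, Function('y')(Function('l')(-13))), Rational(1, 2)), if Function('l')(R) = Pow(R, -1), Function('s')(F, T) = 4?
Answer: Mul(Rational(1, 13), I, Pow(6261346, Rational(1, 2))) ≈ Mul(192.48, I)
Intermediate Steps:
Function('y')(J) = Mul(5, J) (Function('y')(J) = Add(J, Mul(4, J)) = Mul(5, J))
Pow(Add(-37049, Function('y')(Function('l')(-13))), Rational(1, 2)) = Pow(Add(-37049, Mul(5, Pow(-13, -1))), Rational(1, 2)) = Pow(Add(-37049, Mul(5, Rational(-1, 13))), Rational(1, 2)) = Pow(Add(-37049, Rational(-5, 13)), Rational(1, 2)) = Pow(Rational(-481642, 13), Rational(1, 2)) = Mul(Rational(1, 13), I, Pow(6261346, Rational(1, 2)))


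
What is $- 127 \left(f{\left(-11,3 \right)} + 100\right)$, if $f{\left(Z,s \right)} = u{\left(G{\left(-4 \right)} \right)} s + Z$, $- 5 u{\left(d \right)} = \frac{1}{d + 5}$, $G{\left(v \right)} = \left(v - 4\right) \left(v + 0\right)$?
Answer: $- \frac{2090674}{185} \approx -11301.0$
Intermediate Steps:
$G{\left(v \right)} = v \left(-4 + v\right)$ ($G{\left(v \right)} = \left(-4 + v\right) v = v \left(-4 + v\right)$)
$u{\left(d \right)} = - \frac{1}{5 \left(5 + d\right)}$ ($u{\left(d \right)} = - \frac{1}{5 \left(d + 5\right)} = - \frac{1}{5 \left(5 + d\right)}$)
$f{\left(Z,s \right)} = Z - \frac{s}{185}$ ($f{\left(Z,s \right)} = - \frac{1}{25 + 5 \left(- 4 \left(-4 - 4\right)\right)} s + Z = - \frac{1}{25 + 5 \left(\left(-4\right) \left(-8\right)\right)} s + Z = - \frac{1}{25 + 5 \cdot 32} s + Z = - \frac{1}{25 + 160} s + Z = - \frac{1}{185} s + Z = \left(-1\right) \frac{1}{185} s + Z = - \frac{s}{185} + Z = Z - \frac{s}{185}$)
$- 127 \left(f{\left(-11,3 \right)} + 100\right) = - 127 \left(\left(-11 - \frac{3}{185}\right) + 100\right) = - 127 \left(- \frac{2038}{185} + 100\right) = \left(-127\right) \frac{16462}{185} = - \frac{2090674}{185}$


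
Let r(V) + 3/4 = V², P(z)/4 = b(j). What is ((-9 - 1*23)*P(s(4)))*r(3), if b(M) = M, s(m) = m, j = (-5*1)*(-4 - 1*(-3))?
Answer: -5280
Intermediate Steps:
j = 5 (j = -5*(-4 + 3) = -5*(-1) = 5)
P(z) = 20 (P(z) = 4*5 = 20)
r(V) = -¾ + V²
((-9 - 1*23)*P(s(4)))*r(3) = ((-9 - 1*23)*20)*(-¾ + 3²) = ((-9 - 23)*20)*(-¾ + 9) = -32*20*(33/4) = -640*33/4 = -5280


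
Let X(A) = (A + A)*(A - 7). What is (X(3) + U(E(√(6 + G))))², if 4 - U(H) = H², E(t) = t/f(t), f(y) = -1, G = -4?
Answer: 484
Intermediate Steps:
E(t) = -t (E(t) = t/(-1) = t*(-1) = -t)
X(A) = 2*A*(-7 + A) (X(A) = (2*A)*(-7 + A) = 2*A*(-7 + A))
U(H) = 4 - H²
(X(3) + U(E(√(6 + G))))² = (2*3*(-7 + 3) + (4 - (-√(6 - 4))²))² = (2*3*(-4) + (4 - (-√2)²))² = (-24 + (4 - 1*2))² = (-24 + (4 - 2))² = (-24 + 2)² = (-22)² = 484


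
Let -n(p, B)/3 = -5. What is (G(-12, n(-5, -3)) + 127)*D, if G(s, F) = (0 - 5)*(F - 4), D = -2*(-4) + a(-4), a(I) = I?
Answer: 288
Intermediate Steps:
n(p, B) = 15 (n(p, B) = -3*(-5) = 15)
D = 4 (D = -2*(-4) - 4 = 8 - 4 = 4)
G(s, F) = 20 - 5*F (G(s, F) = -5*(-4 + F) = 20 - 5*F)
(G(-12, n(-5, -3)) + 127)*D = ((20 - 5*15) + 127)*4 = ((20 - 75) + 127)*4 = (-55 + 127)*4 = 72*4 = 288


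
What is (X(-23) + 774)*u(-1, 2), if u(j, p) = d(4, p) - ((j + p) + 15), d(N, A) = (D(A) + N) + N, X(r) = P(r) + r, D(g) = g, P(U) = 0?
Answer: -4506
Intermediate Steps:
X(r) = r (X(r) = 0 + r = r)
d(N, A) = A + 2*N (d(N, A) = (A + N) + N = A + 2*N)
u(j, p) = -7 - j (u(j, p) = (p + 2*4) - ((j + p) + 15) = (p + 8) - (15 + j + p) = (8 + p) + (-15 - j - p) = -7 - j)
(X(-23) + 774)*u(-1, 2) = (-23 + 774)*(-7 - 1*(-1)) = 751*(-7 + 1) = 751*(-6) = -4506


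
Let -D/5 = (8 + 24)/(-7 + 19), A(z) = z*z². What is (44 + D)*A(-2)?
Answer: -736/3 ≈ -245.33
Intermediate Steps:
A(z) = z³
D = -40/3 (D = -5*(8 + 24)/(-7 + 19) = -160/12 = -5*8/3 = -40/3 ≈ -13.333)
(44 + D)*A(-2) = (44 - 40/3)*(-2)³ = (92/3)*(-8) = -736/3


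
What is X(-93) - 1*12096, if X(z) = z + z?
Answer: -12282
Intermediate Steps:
X(z) = 2*z
X(-93) - 1*12096 = 2*(-93) - 1*12096 = -186 - 12096 = -12282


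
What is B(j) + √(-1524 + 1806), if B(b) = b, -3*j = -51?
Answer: 17 + √282 ≈ 33.793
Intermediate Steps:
j = 17 (j = -⅓*(-51) = 17)
B(j) + √(-1524 + 1806) = 17 + √(-1524 + 1806) = 17 + √282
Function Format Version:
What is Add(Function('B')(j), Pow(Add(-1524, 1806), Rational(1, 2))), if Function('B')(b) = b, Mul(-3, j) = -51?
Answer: Add(17, Pow(282, Rational(1, 2))) ≈ 33.793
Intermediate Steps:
j = 17 (j = Mul(Rational(-1, 3), -51) = 17)
Add(Function('B')(j), Pow(Add(-1524, 1806), Rational(1, 2))) = Add(17, Pow(Add(-1524, 1806), Rational(1, 2))) = Add(17, Pow(282, Rational(1, 2)))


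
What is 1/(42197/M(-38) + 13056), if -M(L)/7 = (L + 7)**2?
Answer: 6727/87785515 ≈ 7.6630e-5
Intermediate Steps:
M(L) = -7*(7 + L)**2 (M(L) = -7*(L + 7)**2 = -7*(7 + L)**2)
1/(42197/M(-38) + 13056) = 1/(42197/((-7*(7 - 38)**2)) + 13056) = 1/(42197/((-7*(-31)**2)) + 13056) = 1/(42197/((-7*961)) + 13056) = 1/(42197/(-6727) + 13056) = 1/(42197*(-1/6727) + 13056) = 1/(-42197/6727 + 13056) = 1/(87785515/6727) = 6727/87785515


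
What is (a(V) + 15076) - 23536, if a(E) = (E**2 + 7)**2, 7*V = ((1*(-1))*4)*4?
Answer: -19953659/2401 ≈ -8310.6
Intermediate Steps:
V = -16/7 (V = (((1*(-1))*4)*4)/7 = (-1*4*4)/7 = (-4*4)/7 = (1/7)*(-16) = -16/7 ≈ -2.2857)
a(E) = (7 + E**2)**2
(a(V) + 15076) - 23536 = ((7 + (-16/7)**2)**2 + 15076) - 23536 = ((7 + 256/49)**2 + 15076) - 23536 = ((599/49)**2 + 15076) - 23536 = (358801/2401 + 15076) - 23536 = 36556277/2401 - 23536 = -19953659/2401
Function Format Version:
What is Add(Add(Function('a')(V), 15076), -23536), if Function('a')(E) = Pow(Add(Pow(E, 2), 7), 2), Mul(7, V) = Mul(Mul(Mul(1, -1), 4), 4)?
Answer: Rational(-19953659, 2401) ≈ -8310.6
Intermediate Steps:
V = Rational(-16, 7) (V = Mul(Rational(1, 7), Mul(Mul(Mul(1, -1), 4), 4)) = Mul(Rational(1, 7), Mul(Mul(-1, 4), 4)) = Mul(Rational(1, 7), Mul(-4, 4)) = Mul(Rational(1, 7), -16) = Rational(-16, 7) ≈ -2.2857)
Function('a')(E) = Pow(Add(7, Pow(E, 2)), 2)
Add(Add(Function('a')(V), 15076), -23536) = Add(Add(Pow(Add(7, Pow(Rational(-16, 7), 2)), 2), 15076), -23536) = Add(Add(Pow(Add(7, Rational(256, 49)), 2), 15076), -23536) = Add(Add(Pow(Rational(599, 49), 2), 15076), -23536) = Add(Add(Rational(358801, 2401), 15076), -23536) = Add(Rational(36556277, 2401), -23536) = Rational(-19953659, 2401)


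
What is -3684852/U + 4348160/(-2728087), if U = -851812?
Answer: 1587195493051/580954310911 ≈ 2.7320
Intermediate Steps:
-3684852/U + 4348160/(-2728087) = -3684852/(-851812) + 4348160/(-2728087) = -3684852*(-1/851812) + 4348160*(-1/2728087) = 921213/212953 - 4348160/2728087 = 1587195493051/580954310911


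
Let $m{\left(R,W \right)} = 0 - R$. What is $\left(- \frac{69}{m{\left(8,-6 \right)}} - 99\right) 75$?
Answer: $- \frac{54225}{8} \approx -6778.1$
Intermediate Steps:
$m{\left(R,W \right)} = - R$
$\left(- \frac{69}{m{\left(8,-6 \right)}} - 99\right) 75 = \left(- \frac{69}{\left(-1\right) 8} - 99\right) 75 = \left(- \frac{69}{-8} - 99\right) 75 = \left(\left(-69\right) \left(- \frac{1}{8}\right) - 99\right) 75 = \left(\frac{69}{8} - 99\right) 75 = \left(- \frac{723}{8}\right) 75 = - \frac{54225}{8}$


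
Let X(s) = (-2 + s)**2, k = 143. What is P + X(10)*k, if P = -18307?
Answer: -9155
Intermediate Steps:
P + X(10)*k = -18307 + (-2 + 10)**2*143 = -18307 + 8**2*143 = -18307 + 64*143 = -18307 + 9152 = -9155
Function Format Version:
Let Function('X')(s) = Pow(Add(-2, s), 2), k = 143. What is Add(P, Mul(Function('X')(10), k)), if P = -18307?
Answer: -9155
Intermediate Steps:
Add(P, Mul(Function('X')(10), k)) = Add(-18307, Mul(Pow(Add(-2, 10), 2), 143)) = Add(-18307, Mul(Pow(8, 2), 143)) = Add(-18307, Mul(64, 143)) = Add(-18307, 9152) = -9155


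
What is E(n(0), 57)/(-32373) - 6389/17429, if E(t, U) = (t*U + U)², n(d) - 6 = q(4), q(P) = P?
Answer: -71299762/5699283 ≈ -12.510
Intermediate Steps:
n(d) = 10 (n(d) = 6 + 4 = 10)
E(t, U) = (U + U*t)² (E(t, U) = (U*t + U)² = (U + U*t)²)
E(n(0), 57)/(-32373) - 6389/17429 = (57²*(1 + 10)²)/(-32373) - 6389/17429 = (3249*11²)*(-1/32373) - 6389*1/17429 = (3249*121)*(-1/32373) - 6389/17429 = 393129*(-1/32373) - 6389/17429 = -3971/327 - 6389/17429 = -71299762/5699283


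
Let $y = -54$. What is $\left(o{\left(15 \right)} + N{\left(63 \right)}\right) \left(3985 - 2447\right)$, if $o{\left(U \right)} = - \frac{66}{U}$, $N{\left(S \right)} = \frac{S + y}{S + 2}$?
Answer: $- \frac{426026}{65} \approx -6554.3$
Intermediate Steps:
$N{\left(S \right)} = \frac{-54 + S}{2 + S}$ ($N{\left(S \right)} = \frac{S - 54}{S + 2} = \frac{-54 + S}{2 + S}$)
$\left(o{\left(15 \right)} + N{\left(63 \right)}\right) \left(3985 - 2447\right) = \left(- \frac{66}{15} + \frac{-54 + 63}{2 + 63}\right) \left(3985 - 2447\right) = \left(\left(-66\right) \frac{1}{15} + \frac{1}{65} \cdot 9\right) 1538 = \left(- \frac{22}{5} + \frac{1}{65} \cdot 9\right) 1538 = \left(- \frac{22}{5} + \frac{9}{65}\right) 1538 = \left(- \frac{277}{65}\right) 1538 = - \frac{426026}{65}$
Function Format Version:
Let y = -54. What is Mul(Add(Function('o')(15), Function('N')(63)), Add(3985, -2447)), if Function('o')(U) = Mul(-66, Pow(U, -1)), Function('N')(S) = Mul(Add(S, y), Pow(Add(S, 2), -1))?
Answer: Rational(-426026, 65) ≈ -6554.3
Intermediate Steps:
Function('N')(S) = Mul(Pow(Add(2, S), -1), Add(-54, S)) (Function('N')(S) = Mul(Add(S, -54), Pow(Add(S, 2), -1)) = Mul(Add(-54, S), Pow(Add(2, S), -1)) = Mul(Pow(Add(2, S), -1), Add(-54, S)))
Mul(Add(Function('o')(15), Function('N')(63)), Add(3985, -2447)) = Mul(Add(Mul(-66, Pow(15, -1)), Mul(Pow(Add(2, 63), -1), Add(-54, 63))), Add(3985, -2447)) = Mul(Add(Mul(-66, Rational(1, 15)), Mul(Pow(65, -1), 9)), 1538) = Mul(Add(Rational(-22, 5), Mul(Rational(1, 65), 9)), 1538) = Mul(Add(Rational(-22, 5), Rational(9, 65)), 1538) = Mul(Rational(-277, 65), 1538) = Rational(-426026, 65)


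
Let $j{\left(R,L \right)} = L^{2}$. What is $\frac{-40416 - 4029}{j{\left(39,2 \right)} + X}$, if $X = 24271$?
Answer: $- \frac{8889}{4855} \approx -1.8309$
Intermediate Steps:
$\frac{-40416 - 4029}{j{\left(39,2 \right)} + X} = \frac{-40416 - 4029}{2^{2} + 24271} = - \frac{44445}{4 + 24271} = - \frac{44445}{24275} = \left(-44445\right) \frac{1}{24275} = - \frac{8889}{4855}$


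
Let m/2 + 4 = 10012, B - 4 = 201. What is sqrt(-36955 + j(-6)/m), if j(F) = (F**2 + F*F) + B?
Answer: I*sqrt(102817049417)/1668 ≈ 192.24*I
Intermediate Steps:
B = 205 (B = 4 + 201 = 205)
m = 20016 (m = -8 + 2*10012 = -8 + 20024 = 20016)
j(F) = 205 + 2*F**2 (j(F) = (F**2 + F*F) + 205 = (F**2 + F**2) + 205 = 2*F**2 + 205 = 205 + 2*F**2)
sqrt(-36955 + j(-6)/m) = sqrt(-36955 + (205 + 2*(-6)**2)/20016) = sqrt(-36955 + (205 + 2*36)*(1/20016)) = sqrt(-36955 + (205 + 72)*(1/20016)) = sqrt(-36955 + 277*(1/20016)) = sqrt(-36955 + 277/20016) = sqrt(-739691003/20016) = I*sqrt(102817049417)/1668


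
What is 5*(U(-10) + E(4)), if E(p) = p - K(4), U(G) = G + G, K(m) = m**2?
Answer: -160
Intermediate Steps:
U(G) = 2*G
E(p) = -16 + p (E(p) = p - 1*4**2 = p - 1*16 = p - 16 = -16 + p)
5*(U(-10) + E(4)) = 5*(2*(-10) + (-16 + 4)) = 5*(-20 - 12) = 5*(-32) = -160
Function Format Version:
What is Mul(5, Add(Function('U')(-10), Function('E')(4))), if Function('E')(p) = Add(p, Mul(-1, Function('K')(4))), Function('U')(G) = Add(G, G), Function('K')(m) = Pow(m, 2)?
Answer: -160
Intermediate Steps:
Function('U')(G) = Mul(2, G)
Function('E')(p) = Add(-16, p) (Function('E')(p) = Add(p, Mul(-1, Pow(4, 2))) = Add(p, Mul(-1, 16)) = Add(p, -16) = Add(-16, p))
Mul(5, Add(Function('U')(-10), Function('E')(4))) = Mul(5, Add(Mul(2, -10), Add(-16, 4))) = Mul(5, Add(-20, -12)) = Mul(5, -32) = -160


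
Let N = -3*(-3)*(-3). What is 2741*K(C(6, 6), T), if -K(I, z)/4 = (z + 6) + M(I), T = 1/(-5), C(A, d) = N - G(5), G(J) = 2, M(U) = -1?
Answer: -263136/5 ≈ -52627.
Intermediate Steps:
N = -27 (N = 9*(-3) = -27)
C(A, d) = -29 (C(A, d) = -27 - 1*2 = -27 - 2 = -29)
T = -⅕ ≈ -0.20000
K(I, z) = -20 - 4*z (K(I, z) = -4*((z + 6) - 1) = -4*((6 + z) - 1) = -4*(5 + z) = -20 - 4*z)
2741*K(C(6, 6), T) = 2741*(-20 - 4*(-⅕)) = 2741*(-20 + ⅘) = 2741*(-96/5) = -263136/5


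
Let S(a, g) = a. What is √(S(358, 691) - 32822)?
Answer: 4*I*√2029 ≈ 180.18*I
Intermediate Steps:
√(S(358, 691) - 32822) = √(358 - 32822) = √(-32464) = 4*I*√2029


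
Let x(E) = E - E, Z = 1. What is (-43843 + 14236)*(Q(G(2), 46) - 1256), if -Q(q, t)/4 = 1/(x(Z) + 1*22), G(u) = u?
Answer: 409109526/11 ≈ 3.7192e+7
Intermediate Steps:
x(E) = 0
Q(q, t) = -2/11 (Q(q, t) = -4/(0 + 1*22) = -4/(0 + 22) = -4/22 = -4*1/22 = -2/11)
(-43843 + 14236)*(Q(G(2), 46) - 1256) = (-43843 + 14236)*(-2/11 - 1256) = -29607*(-13818/11) = 409109526/11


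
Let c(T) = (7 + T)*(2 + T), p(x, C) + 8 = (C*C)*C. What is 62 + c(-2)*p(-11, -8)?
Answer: 62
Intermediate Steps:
p(x, C) = -8 + C³ (p(x, C) = -8 + (C*C)*C = -8 + C²*C = -8 + C³)
c(T) = (2 + T)*(7 + T)
62 + c(-2)*p(-11, -8) = 62 + (14 + (-2)² + 9*(-2))*(-8 + (-8)³) = 62 + (14 + 4 - 18)*(-8 - 512) = 62 + 0*(-520) = 62 + 0 = 62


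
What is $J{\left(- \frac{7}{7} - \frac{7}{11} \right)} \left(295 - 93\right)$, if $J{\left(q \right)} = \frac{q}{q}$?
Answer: $202$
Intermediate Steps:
$J{\left(q \right)} = 1$
$J{\left(- \frac{7}{7} - \frac{7}{11} \right)} \left(295 - 93\right) = 1 \left(295 - 93\right) = 1 \cdot 202 = 202$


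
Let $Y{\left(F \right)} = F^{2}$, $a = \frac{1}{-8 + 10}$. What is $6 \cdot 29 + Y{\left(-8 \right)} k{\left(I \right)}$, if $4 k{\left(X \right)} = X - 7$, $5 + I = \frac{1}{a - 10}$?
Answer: $- \frac{374}{19} \approx -19.684$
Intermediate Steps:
$a = \frac{1}{2} \approx 0.5$
$I = - \frac{97}{19}$ ($I = -5 + \frac{1}{\frac{1}{2} - 10} = -5 + \frac{1}{- \frac{19}{2}} = -5 - \frac{2}{19} = - \frac{97}{19} \approx -5.1053$)
$k{\left(X \right)} = - \frac{7}{4} + \frac{X}{4}$ ($k{\left(X \right)} = \frac{X - 7}{4} = \frac{-7 + X}{4} = - \frac{7}{4} + \frac{X}{4}$)
$6 \cdot 29 + Y{\left(-8 \right)} k{\left(I \right)} = 6 \cdot 29 + \left(-8\right)^{2} \left(- \frac{7}{4} + \frac{1}{4} \left(- \frac{97}{19}\right)\right) = 174 + 64 \left(- \frac{7}{4} - \frac{97}{76}\right) = 174 + 64 \left(- \frac{115}{38}\right) = 174 - \frac{3680}{19} = - \frac{374}{19}$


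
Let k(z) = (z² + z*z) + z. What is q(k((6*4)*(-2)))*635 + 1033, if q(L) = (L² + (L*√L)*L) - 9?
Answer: 13203931318 + 52815744000*√285 ≈ 9.0484e+11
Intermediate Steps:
k(z) = z + 2*z² (k(z) = (z² + z²) + z = 2*z² + z = z + 2*z²)
q(L) = -9 + L² + L^(5/2) (q(L) = (L² + L^(3/2)*L) - 9 = (L² + L^(5/2)) - 9 = -9 + L² + L^(5/2))
q(k((6*4)*(-2)))*635 + 1033 = (-9 + (((6*4)*(-2))*(1 + 2*((6*4)*(-2))))² + (((6*4)*(-2))*(1 + 2*((6*4)*(-2))))^(5/2))*635 + 1033 = (-9 + ((24*(-2))*(1 + 2*(24*(-2))))² + ((24*(-2))*(1 + 2*(24*(-2))))^(5/2))*635 + 1033 = (-9 + (-48*(1 + 2*(-48)))² + (-48*(1 + 2*(-48)))^(5/2))*635 + 1033 = (-9 + (-48*(1 - 96))² + (-48*(1 - 96))^(5/2))*635 + 1033 = (-9 + (-48*(-95))² + (-48*(-95))^(5/2))*635 + 1033 = (-9 + 4560² + 4560^(5/2))*635 + 1033 = (-9 + 20793600 + 83174400*√285)*635 + 1033 = (20793591 + 83174400*√285)*635 + 1033 = (13203930285 + 52815744000*√285) + 1033 = 13203931318 + 52815744000*√285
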